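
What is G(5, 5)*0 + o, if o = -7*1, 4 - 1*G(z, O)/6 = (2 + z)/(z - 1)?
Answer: -7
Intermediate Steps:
G(z, O) = 24 - 6*(2 + z)/(-1 + z) (G(z, O) = 24 - 6*(2 + z)/(z - 1) = 24 - 6*(2 + z)/(-1 + z))
o = -7
G(5, 5)*0 + o = (18*(-2 + 5)/(-1 + 5))*0 - 7 = (18*3/4)*0 - 7 = (18*(¼)*3)*0 - 7 = (27/2)*0 - 7 = 0 - 7 = -7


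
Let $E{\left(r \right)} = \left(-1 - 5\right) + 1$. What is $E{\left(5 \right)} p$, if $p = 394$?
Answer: $-1970$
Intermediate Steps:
$E{\left(r \right)} = -5$ ($E{\left(r \right)} = -6 + 1 = -5$)
$E{\left(5 \right)} p = \left(-5\right) 394 = -1970$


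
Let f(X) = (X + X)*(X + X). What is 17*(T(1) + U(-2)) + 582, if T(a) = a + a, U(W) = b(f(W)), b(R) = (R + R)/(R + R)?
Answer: 633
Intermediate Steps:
f(X) = 4*X² (f(X) = (2*X)*(2*X) = 4*X²)
b(R) = 1 (b(R) = (2*R)/((2*R)) = (2*R)*(1/(2*R)) = 1)
U(W) = 1
T(a) = 2*a
17*(T(1) + U(-2)) + 582 = 17*(2*1 + 1) + 582 = 17*(2 + 1) + 582 = 17*3 + 582 = 51 + 582 = 633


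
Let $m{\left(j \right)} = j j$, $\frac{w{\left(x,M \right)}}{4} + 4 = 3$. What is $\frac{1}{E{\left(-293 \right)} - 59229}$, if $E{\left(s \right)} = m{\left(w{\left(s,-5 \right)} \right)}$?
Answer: $- \frac{1}{59213} \approx -1.6888 \cdot 10^{-5}$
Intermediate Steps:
$w{\left(x,M \right)} = -4$ ($w{\left(x,M \right)} = -16 + 4 \cdot 3 = -16 + 12 = -4$)
$m{\left(j \right)} = j^{2}$
$E{\left(s \right)} = 16$ ($E{\left(s \right)} = \left(-4\right)^{2} = 16$)
$\frac{1}{E{\left(-293 \right)} - 59229} = \frac{1}{16 - 59229} = \frac{1}{-59213} = - \frac{1}{59213}$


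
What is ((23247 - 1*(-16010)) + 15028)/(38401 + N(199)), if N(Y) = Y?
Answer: 10857/7720 ≈ 1.4063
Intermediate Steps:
((23247 - 1*(-16010)) + 15028)/(38401 + N(199)) = ((23247 - 1*(-16010)) + 15028)/(38401 + 199) = ((23247 + 16010) + 15028)/38600 = (39257 + 15028)*(1/38600) = 54285*(1/38600) = 10857/7720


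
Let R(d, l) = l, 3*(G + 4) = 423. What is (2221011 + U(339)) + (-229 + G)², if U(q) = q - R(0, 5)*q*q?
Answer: 1655209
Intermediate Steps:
G = 137 (G = -4 + (⅓)*423 = -4 + 141 = 137)
U(q) = q - 5*q² (U(q) = q - 5*q*q = q - 5*q²)
(2221011 + U(339)) + (-229 + G)² = (2221011 + 339*(1 - 5*339)) + (-229 + 137)² = (2221011 + 339*(1 - 1695)) + (-92)² = (2221011 + 339*(-1694)) + 8464 = (2221011 - 574266) + 8464 = 1646745 + 8464 = 1655209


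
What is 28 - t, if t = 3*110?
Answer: -302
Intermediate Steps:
t = 330
28 - t = 28 - 1*330 = 28 - 330 = -302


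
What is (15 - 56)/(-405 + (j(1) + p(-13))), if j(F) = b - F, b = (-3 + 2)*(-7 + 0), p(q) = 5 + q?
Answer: 41/407 ≈ 0.10074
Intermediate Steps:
b = 7 (b = -1*(-7) = 7)
j(F) = 7 - F
(15 - 56)/(-405 + (j(1) + p(-13))) = (15 - 56)/(-405 + ((7 - 1*1) + (5 - 13))) = -41/(-405 + ((7 - 1) - 8)) = -41/(-405 + (6 - 8)) = -41/(-405 - 2) = -41/(-407) = -41*(-1/407) = 41/407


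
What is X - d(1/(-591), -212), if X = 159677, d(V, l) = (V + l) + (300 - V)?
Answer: 159589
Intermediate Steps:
d(V, l) = 300 + l
X - d(1/(-591), -212) = 159677 - (300 - 212) = 159677 - 1*88 = 159677 - 88 = 159589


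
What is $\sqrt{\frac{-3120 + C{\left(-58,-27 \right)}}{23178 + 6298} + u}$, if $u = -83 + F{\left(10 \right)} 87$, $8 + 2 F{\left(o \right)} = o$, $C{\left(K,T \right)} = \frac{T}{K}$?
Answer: $\frac{\sqrt{2845428387598}}{854804} \approx 1.9734$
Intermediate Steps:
$F{\left(o \right)} = -4 + \frac{o}{2}$
$u = 4$ ($u = -83 + \left(-4 + \frac{1}{2} \cdot 10\right) 87 = -83 + \left(-4 + 5\right) 87 = -83 + 1 \cdot 87 = -83 + 87 = 4$)
$\sqrt{\frac{-3120 + C{\left(-58,-27 \right)}}{23178 + 6298} + u} = \sqrt{\frac{-3120 - \frac{27}{-58}}{23178 + 6298} + 4} = \sqrt{\frac{-3120 - - \frac{27}{58}}{29476} + 4} = \sqrt{\left(-3120 + \frac{27}{58}\right) \frac{1}{29476} + 4} = \sqrt{\left(- \frac{180933}{58}\right) \frac{1}{29476} + 4} = \sqrt{- \frac{180933}{1709608} + 4} = \sqrt{\frac{6657499}{1709608}} = \frac{\sqrt{2845428387598}}{854804}$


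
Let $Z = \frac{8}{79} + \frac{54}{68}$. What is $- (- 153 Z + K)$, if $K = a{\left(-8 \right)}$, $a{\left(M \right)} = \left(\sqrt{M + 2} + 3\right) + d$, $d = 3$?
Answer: $\frac{20697}{158} - i \sqrt{6} \approx 130.99 - 2.4495 i$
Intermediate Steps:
$a{\left(M \right)} = 6 + \sqrt{2 + M}$ ($a{\left(M \right)} = \left(\sqrt{M + 2} + 3\right) + 3 = \left(\sqrt{2 + M} + 3\right) + 3 = \left(3 + \sqrt{2 + M}\right) + 3 = 6 + \sqrt{2 + M}$)
$Z = \frac{2405}{2686}$ ($Z = 8 \cdot \frac{1}{79} + 54 \cdot \frac{1}{68} = \frac{8}{79} + \frac{27}{34} = \frac{2405}{2686} \approx 0.89538$)
$K = 6 + i \sqrt{6}$ ($K = 6 + \sqrt{2 - 8} = 6 + \sqrt{-6} = 6 + i \sqrt{6} \approx 6.0 + 2.4495 i$)
$- (- 153 Z + K) = - (\left(-153\right) \frac{2405}{2686} + \left(6 + i \sqrt{6}\right)) = - (- \frac{21645}{158} + \left(6 + i \sqrt{6}\right)) = - (- \frac{20697}{158} + i \sqrt{6}) = \frac{20697}{158} - i \sqrt{6}$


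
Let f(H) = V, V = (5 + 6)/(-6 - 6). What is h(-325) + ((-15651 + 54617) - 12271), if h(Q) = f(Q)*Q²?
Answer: -841535/12 ≈ -70128.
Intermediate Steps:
V = -11/12 (V = 11/(-12) = 11*(-1/12) = -11/12 ≈ -0.91667)
f(H) = -11/12
h(Q) = -11*Q²/12
h(-325) + ((-15651 + 54617) - 12271) = -11/12*(-325)² + ((-15651 + 54617) - 12271) = -11/12*105625 + (38966 - 12271) = -1161875/12 + 26695 = -841535/12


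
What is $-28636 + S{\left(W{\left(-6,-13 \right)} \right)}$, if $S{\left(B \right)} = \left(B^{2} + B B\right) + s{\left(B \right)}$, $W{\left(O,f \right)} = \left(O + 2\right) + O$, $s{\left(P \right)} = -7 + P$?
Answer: $-28453$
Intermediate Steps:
$W{\left(O,f \right)} = 2 + 2 O$ ($W{\left(O,f \right)} = \left(2 + O\right) + O = 2 + 2 O$)
$S{\left(B \right)} = -7 + B + 2 B^{2}$ ($S{\left(B \right)} = \left(B^{2} + B B\right) + \left(-7 + B\right) = \left(B^{2} + B^{2}\right) + \left(-7 + B\right) = 2 B^{2} + \left(-7 + B\right) = -7 + B + 2 B^{2}$)
$-28636 + S{\left(W{\left(-6,-13 \right)} \right)} = -28636 + \left(-7 + \left(2 + 2 \left(-6\right)\right) + 2 \left(2 + 2 \left(-6\right)\right)^{2}\right) = -28636 + \left(-7 + \left(2 - 12\right) + 2 \left(2 - 12\right)^{2}\right) = -28636 - \left(17 - 200\right) = -28636 - -183 = -28636 + 183 = -28453$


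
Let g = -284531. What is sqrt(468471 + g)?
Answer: 2*sqrt(45985) ≈ 428.88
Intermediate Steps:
sqrt(468471 + g) = sqrt(468471 - 284531) = sqrt(183940) = 2*sqrt(45985)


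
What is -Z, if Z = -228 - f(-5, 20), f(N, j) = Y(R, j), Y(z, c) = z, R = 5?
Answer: 233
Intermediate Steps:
f(N, j) = 5
Z = -233 (Z = -228 - 1*5 = -228 - 5 = -233)
-Z = -1*(-233) = 233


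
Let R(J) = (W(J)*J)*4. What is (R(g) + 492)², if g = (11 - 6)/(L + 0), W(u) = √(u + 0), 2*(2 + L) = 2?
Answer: 240064 - 19680*I*√5 ≈ 2.4006e+5 - 44006.0*I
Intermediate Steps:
L = -1 (L = -2 + (½)*2 = -2 + 1 = -1)
W(u) = √u
g = -5 (g = (11 - 6)/(-1 + 0) = 5/(-1) = 5*(-1) = -5)
R(J) = 4*J^(3/2) (R(J) = (√J*J)*4 = J^(3/2)*4 = 4*J^(3/2))
(R(g) + 492)² = (4*(-5)^(3/2) + 492)² = (4*(-5*I*√5) + 492)² = (-20*I*√5 + 492)² = (492 - 20*I*√5)²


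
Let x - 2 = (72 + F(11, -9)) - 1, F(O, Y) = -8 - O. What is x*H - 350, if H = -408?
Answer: -22382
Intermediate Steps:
x = 54 (x = 2 + ((72 + (-8 - 1*11)) - 1) = 2 + ((72 + (-8 - 11)) - 1) = 2 + ((72 - 19) - 1) = 2 + (53 - 1) = 2 + 52 = 54)
x*H - 350 = 54*(-408) - 350 = -22032 - 350 = -22382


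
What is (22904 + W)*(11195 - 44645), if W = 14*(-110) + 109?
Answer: -718271850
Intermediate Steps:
W = -1431 (W = -1540 + 109 = -1431)
(22904 + W)*(11195 - 44645) = (22904 - 1431)*(11195 - 44645) = 21473*(-33450) = -718271850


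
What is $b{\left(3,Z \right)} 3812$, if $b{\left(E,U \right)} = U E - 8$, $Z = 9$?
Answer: $72428$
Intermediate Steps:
$b{\left(E,U \right)} = -8 + E U$ ($b{\left(E,U \right)} = E U - 8 = -8 + E U$)
$b{\left(3,Z \right)} 3812 = \left(-8 + 3 \cdot 9\right) 3812 = \left(-8 + 27\right) 3812 = 19 \cdot 3812 = 72428$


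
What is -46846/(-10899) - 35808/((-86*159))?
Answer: 171807266/24838821 ≈ 6.9169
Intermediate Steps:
-46846/(-10899) - 35808/((-86*159)) = -46846*(-1/10899) - 35808/(-13674) = 46846/10899 - 35808*(-1/13674) = 46846/10899 + 5968/2279 = 171807266/24838821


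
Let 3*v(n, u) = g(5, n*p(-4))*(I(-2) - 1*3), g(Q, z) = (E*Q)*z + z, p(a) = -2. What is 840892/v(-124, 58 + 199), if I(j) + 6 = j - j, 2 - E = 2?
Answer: -210223/186 ≈ -1130.2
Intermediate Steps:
E = 0 (E = 2 - 1*2 = 2 - 2 = 0)
I(j) = -6 (I(j) = -6 + (j - j) = -6 + 0 = -6)
g(Q, z) = z (g(Q, z) = (0*Q)*z + z = 0*z + z = 0 + z = z)
v(n, u) = 6*n (v(n, u) = ((n*(-2))*(-6 - 1*3))/3 = ((-2*n)*(-6 - 3))/3 = (-2*n*(-9))/3 = (18*n)/3 = 6*n)
840892/v(-124, 58 + 199) = 840892/((6*(-124))) = 840892/(-744) = 840892*(-1/744) = -210223/186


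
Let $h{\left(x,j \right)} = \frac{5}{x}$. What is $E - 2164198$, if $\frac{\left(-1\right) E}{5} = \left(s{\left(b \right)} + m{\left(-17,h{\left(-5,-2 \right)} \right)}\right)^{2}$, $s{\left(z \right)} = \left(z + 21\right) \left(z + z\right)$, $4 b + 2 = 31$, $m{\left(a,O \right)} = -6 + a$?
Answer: $- \frac{186341917}{64} \approx -2.9116 \cdot 10^{6}$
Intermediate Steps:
$b = \frac{29}{4}$ ($b = - \frac{1}{2} + \frac{1}{4} \cdot 31 = - \frac{1}{2} + \frac{31}{4} = \frac{29}{4} \approx 7.25$)
$s{\left(z \right)} = 2 z \left(21 + z\right)$ ($s{\left(z \right)} = \left(21 + z\right) 2 z = 2 z \left(21 + z\right)$)
$E = - \frac{47833245}{64}$ ($E = - 5 \left(2 \cdot \frac{29}{4} \left(21 + \frac{29}{4}\right) - 23\right)^{2} = - 5 \left(2 \cdot \frac{29}{4} \cdot \frac{113}{4} - 23\right)^{2} = - 5 \left(\frac{3277}{8} - 23\right)^{2} = - 5 \left(\frac{3093}{8}\right)^{2} = \left(-5\right) \frac{9566649}{64} = - \frac{47833245}{64} \approx -7.4739 \cdot 10^{5}$)
$E - 2164198 = - \frac{47833245}{64} - 2164198 = - \frac{186341917}{64}$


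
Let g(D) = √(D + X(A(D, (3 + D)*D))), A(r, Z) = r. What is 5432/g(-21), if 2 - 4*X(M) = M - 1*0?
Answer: -10864*I*√61/61 ≈ -1391.0*I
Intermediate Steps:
X(M) = ½ - M/4 (X(M) = ½ - (M - 1*0)/4 = ½ - (M + 0)/4 = ½ - M/4)
g(D) = √(½ + 3*D/4) (g(D) = √(D + (½ - D/4)) = √(½ + 3*D/4))
5432/g(-21) = 5432/((√(2 + 3*(-21))/2)) = 5432/((√(2 - 63)/2)) = 5432/((√(-61)/2)) = 5432/(((I*√61)/2)) = 5432/((I*√61/2)) = 5432*(-2*I*√61/61) = -10864*I*√61/61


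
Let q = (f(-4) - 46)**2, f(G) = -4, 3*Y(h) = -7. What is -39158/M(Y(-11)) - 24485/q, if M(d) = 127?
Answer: -20200919/63500 ≈ -318.12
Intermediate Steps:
Y(h) = -7/3 (Y(h) = (1/3)*(-7) = -7/3)
q = 2500 (q = (-4 - 46)**2 = (-50)**2 = 2500)
-39158/M(Y(-11)) - 24485/q = -39158/127 - 24485/2500 = -39158*1/127 - 24485*1/2500 = -39158/127 - 4897/500 = -20200919/63500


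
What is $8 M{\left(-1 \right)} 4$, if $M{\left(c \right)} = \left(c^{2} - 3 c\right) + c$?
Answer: $96$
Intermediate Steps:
$M{\left(c \right)} = c^{2} - 2 c$
$8 M{\left(-1 \right)} 4 = 8 \left(- (-2 - 1)\right) 4 = 8 \left(\left(-1\right) \left(-3\right)\right) 4 = 8 \cdot 3 \cdot 4 = 24 \cdot 4 = 96$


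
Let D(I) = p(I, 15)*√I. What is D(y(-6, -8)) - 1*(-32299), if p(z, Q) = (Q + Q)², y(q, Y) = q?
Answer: 32299 + 900*I*√6 ≈ 32299.0 + 2204.5*I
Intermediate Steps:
p(z, Q) = 4*Q² (p(z, Q) = (2*Q)² = 4*Q²)
D(I) = 900*√I (D(I) = (4*15²)*√I = (4*225)*√I = 900*√I)
D(y(-6, -8)) - 1*(-32299) = 900*√(-6) - 1*(-32299) = 900*(I*√6) + 32299 = 900*I*√6 + 32299 = 32299 + 900*I*√6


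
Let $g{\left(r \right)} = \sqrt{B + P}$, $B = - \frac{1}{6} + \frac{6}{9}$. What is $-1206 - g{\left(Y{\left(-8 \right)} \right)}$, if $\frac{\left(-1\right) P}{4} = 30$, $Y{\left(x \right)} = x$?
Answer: $-1206 - \frac{i \sqrt{478}}{2} \approx -1206.0 - 10.932 i$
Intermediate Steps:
$B = \frac{1}{2}$ ($B = \left(-1\right) \frac{1}{6} + 6 \cdot \frac{1}{9} = - \frac{1}{6} + \frac{2}{3} = \frac{1}{2} \approx 0.5$)
$P = -120$ ($P = \left(-4\right) 30 = -120$)
$g{\left(r \right)} = \frac{i \sqrt{478}}{2}$ ($g{\left(r \right)} = \sqrt{\frac{1}{2} - 120} = \sqrt{- \frac{239}{2}} = \frac{i \sqrt{478}}{2}$)
$-1206 - g{\left(Y{\left(-8 \right)} \right)} = -1206 - \frac{i \sqrt{478}}{2}$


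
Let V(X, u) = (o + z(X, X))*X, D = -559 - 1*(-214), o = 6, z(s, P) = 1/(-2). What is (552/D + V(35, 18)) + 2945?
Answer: 31359/10 ≈ 3135.9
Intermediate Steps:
z(s, P) = -1/2
D = -345 (D = -559 + 214 = -345)
V(X, u) = 11*X/2 (V(X, u) = (6 - 1/2)*X = 11*X/2)
(552/D + V(35, 18)) + 2945 = (552/(-345) + (11/2)*35) + 2945 = (552*(-1/345) + 385/2) + 2945 = (-8/5 + 385/2) + 2945 = 1909/10 + 2945 = 31359/10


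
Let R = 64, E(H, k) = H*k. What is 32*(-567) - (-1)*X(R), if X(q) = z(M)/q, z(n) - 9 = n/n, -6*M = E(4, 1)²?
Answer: -580603/32 ≈ -18144.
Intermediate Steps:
M = -8/3 (M = -(4*1)²/6 = -⅙*4² = -⅙*16 = -8/3 ≈ -2.6667)
z(n) = 10 (z(n) = 9 + n/n = 9 + 1 = 10)
X(q) = 10/q
32*(-567) - (-1)*X(R) = 32*(-567) - (-1)*10/64 = -18144 - (-1)*10*(1/64) = -18144 - (-1)*5/32 = -18144 - 1*(-5/32) = -18144 + 5/32 = -580603/32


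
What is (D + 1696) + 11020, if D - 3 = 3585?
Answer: 16304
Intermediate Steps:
D = 3588 (D = 3 + 3585 = 3588)
(D + 1696) + 11020 = (3588 + 1696) + 11020 = 5284 + 11020 = 16304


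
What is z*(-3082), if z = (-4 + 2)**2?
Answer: -12328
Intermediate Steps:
z = 4 (z = (-2)**2 = 4)
z*(-3082) = 4*(-3082) = -12328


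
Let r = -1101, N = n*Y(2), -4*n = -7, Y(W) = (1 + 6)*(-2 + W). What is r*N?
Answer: 0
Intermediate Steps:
Y(W) = -14 + 7*W (Y(W) = 7*(-2 + W) = -14 + 7*W)
n = 7/4 (n = -1/4*(-7) = 7/4 ≈ 1.7500)
N = 0 (N = 7*(-14 + 7*2)/4 = 7*(-14 + 14)/4 = (7/4)*0 = 0)
r*N = -1101*0 = 0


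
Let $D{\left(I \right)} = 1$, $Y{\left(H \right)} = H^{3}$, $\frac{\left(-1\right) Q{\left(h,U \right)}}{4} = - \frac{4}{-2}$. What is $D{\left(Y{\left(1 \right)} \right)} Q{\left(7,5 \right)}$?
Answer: $-8$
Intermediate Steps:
$Q{\left(h,U \right)} = -8$ ($Q{\left(h,U \right)} = - 4 \left(- \frac{4}{-2}\right) = - 4 \left(\left(-4\right) \left(- \frac{1}{2}\right)\right) = \left(-4\right) 2 = -8$)
$D{\left(Y{\left(1 \right)} \right)} Q{\left(7,5 \right)} = 1 \left(-8\right) = -8$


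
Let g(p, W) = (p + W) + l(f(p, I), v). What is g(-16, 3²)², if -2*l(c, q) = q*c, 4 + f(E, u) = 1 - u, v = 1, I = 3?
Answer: 16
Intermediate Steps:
f(E, u) = -3 - u (f(E, u) = -4 + (1 - u) = -3 - u)
l(c, q) = -c*q/2 (l(c, q) = -q*c/2 = -c*q/2)
g(p, W) = 3 + W + p (g(p, W) = (p + W) - ½*(-3 - 1*3)*1 = (W + p) - ½*(-3 - 3)*1 = (W + p) - ½*(-6)*1 = (W + p) + 3 = 3 + W + p)
g(-16, 3²)² = (3 + 3² - 16)² = (3 + 9 - 16)² = (-4)² = 16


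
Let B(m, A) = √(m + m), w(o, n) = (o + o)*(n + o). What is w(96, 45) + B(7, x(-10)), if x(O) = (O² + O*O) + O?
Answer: 27072 + √14 ≈ 27076.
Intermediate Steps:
x(O) = O + 2*O² (x(O) = (O² + O²) + O = 2*O² + O = O + 2*O²)
w(o, n) = 2*o*(n + o) (w(o, n) = (2*o)*(n + o) = 2*o*(n + o))
B(m, A) = √2*√m (B(m, A) = √(2*m) = √2*√m)
w(96, 45) + B(7, x(-10)) = 2*96*(45 + 96) + √2*√7 = 2*96*141 + √14 = 27072 + √14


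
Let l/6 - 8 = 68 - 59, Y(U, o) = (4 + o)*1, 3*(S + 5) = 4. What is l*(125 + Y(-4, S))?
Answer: 12784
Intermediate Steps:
S = -11/3 (S = -5 + (1/3)*4 = -5 + 4/3 = -11/3 ≈ -3.6667)
Y(U, o) = 4 + o
l = 102 (l = 48 + 6*(68 - 59) = 48 + 6*9 = 48 + 54 = 102)
l*(125 + Y(-4, S)) = 102*(125 + (4 - 11/3)) = 102*(125 + 1/3) = 102*(376/3) = 12784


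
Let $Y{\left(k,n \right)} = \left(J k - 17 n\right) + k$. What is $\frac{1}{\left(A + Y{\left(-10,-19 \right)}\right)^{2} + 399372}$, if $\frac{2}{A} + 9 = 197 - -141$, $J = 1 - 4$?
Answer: $\frac{108241}{55963321453} \approx 1.9341 \cdot 10^{-6}$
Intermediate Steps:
$J = -3$
$Y{\left(k,n \right)} = - 17 n - 2 k$ ($Y{\left(k,n \right)} = \left(- 3 k - 17 n\right) + k = \left(- 17 n - 3 k\right) + k = - 17 n - 2 k$)
$A = \frac{2}{329}$ ($A = \frac{2}{-9 + \left(197 - -141\right)} = \frac{2}{-9 + \left(197 + 141\right)} = \frac{2}{-9 + 338} = \frac{2}{329} \approx 0.006079$)
$\frac{1}{\left(A + Y{\left(-10,-19 \right)}\right)^{2} + 399372} = \frac{1}{\left(\frac{2}{329} - -343\right)^{2} + 399372} = \frac{1}{\left(\frac{2}{329} + \left(323 + 20\right)\right)^{2} + 399372} = \frac{1}{\left(\frac{2}{329} + 343\right)^{2} + 399372} = \frac{1}{\left(\frac{112849}{329}\right)^{2} + 399372} = \frac{1}{\frac{12734896801}{108241} + 399372} = \frac{1}{\frac{55963321453}{108241}} = \frac{108241}{55963321453}$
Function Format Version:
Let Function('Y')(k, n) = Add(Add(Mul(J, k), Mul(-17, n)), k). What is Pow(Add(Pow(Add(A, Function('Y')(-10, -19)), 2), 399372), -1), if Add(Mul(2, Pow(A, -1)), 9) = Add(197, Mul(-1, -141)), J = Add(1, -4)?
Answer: Rational(108241, 55963321453) ≈ 1.9341e-6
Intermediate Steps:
J = -3
Function('Y')(k, n) = Add(Mul(-17, n), Mul(-2, k)) (Function('Y')(k, n) = Add(Add(Mul(-3, k), Mul(-17, n)), k) = Add(Add(Mul(-17, n), Mul(-3, k)), k) = Add(Mul(-17, n), Mul(-2, k)))
A = Rational(2, 329) (A = Mul(2, Pow(Add(-9, Add(197, Mul(-1, -141))), -1)) = Mul(2, Pow(Add(-9, Add(197, 141)), -1)) = Mul(2, Pow(Add(-9, 338), -1)) = Mul(2, Pow(329, -1)) = Mul(2, Rational(1, 329)) = Rational(2, 329) ≈ 0.0060790)
Pow(Add(Pow(Add(A, Function('Y')(-10, -19)), 2), 399372), -1) = Pow(Add(Pow(Add(Rational(2, 329), Add(Mul(-17, -19), Mul(-2, -10))), 2), 399372), -1) = Pow(Add(Pow(Add(Rational(2, 329), Add(323, 20)), 2), 399372), -1) = Pow(Add(Pow(Add(Rational(2, 329), 343), 2), 399372), -1) = Pow(Add(Pow(Rational(112849, 329), 2), 399372), -1) = Pow(Add(Rational(12734896801, 108241), 399372), -1) = Pow(Rational(55963321453, 108241), -1) = Rational(108241, 55963321453)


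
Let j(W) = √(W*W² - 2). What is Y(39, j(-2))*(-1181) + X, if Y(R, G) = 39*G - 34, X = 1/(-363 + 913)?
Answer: 22084701/550 - 46059*I*√10 ≈ 40154.0 - 1.4565e+5*I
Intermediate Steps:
X = 1/550 ≈ 0.0018182
j(W) = √(-2 + W³) (j(W) = √(W³ - 2) = √(-2 + W³))
Y(R, G) = -34 + 39*G
Y(39, j(-2))*(-1181) + X = (-34 + 39*√(-2 + (-2)³))*(-1181) + 1/550 = (-34 + 39*√(-2 - 8))*(-1181) + 1/550 = (-34 + 39*√(-10))*(-1181) + 1/550 = (-34 + 39*(I*√10))*(-1181) + 1/550 = (-34 + 39*I*√10)*(-1181) + 1/550 = (40154 - 46059*I*√10) + 1/550 = 22084701/550 - 46059*I*√10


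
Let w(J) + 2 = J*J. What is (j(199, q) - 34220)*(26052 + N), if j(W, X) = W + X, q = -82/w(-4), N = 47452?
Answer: -17507770752/7 ≈ -2.5011e+9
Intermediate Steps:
w(J) = -2 + J**2 (w(J) = -2 + J*J = -2 + J**2)
q = -41/7 (q = -82/(-2 + (-4)**2) = -82/(-2 + 16) = -82/14 = -2*41/14 = -41/7 ≈ -5.8571)
(j(199, q) - 34220)*(26052 + N) = ((199 - 41/7) - 34220)*(26052 + 47452) = (1352/7 - 34220)*73504 = -238188/7*73504 = -17507770752/7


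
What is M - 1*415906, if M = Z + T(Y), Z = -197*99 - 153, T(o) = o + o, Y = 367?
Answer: -434828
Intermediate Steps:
T(o) = 2*o
Z = -19656 (Z = -19503 - 153 = -19656)
M = -18922 (M = -19656 + 2*367 = -19656 + 734 = -18922)
M - 1*415906 = -18922 - 1*415906 = -18922 - 415906 = -434828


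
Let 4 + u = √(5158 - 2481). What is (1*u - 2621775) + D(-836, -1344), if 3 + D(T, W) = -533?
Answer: -2622315 + √2677 ≈ -2.6223e+6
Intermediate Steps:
D(T, W) = -536 (D(T, W) = -3 - 533 = -536)
u = -4 + √2677 (u = -4 + √(5158 - 2481) = -4 + √2677 ≈ 47.740)
(1*u - 2621775) + D(-836, -1344) = (1*(-4 + √2677) - 2621775) - 536 = ((-4 + √2677) - 2621775) - 536 = (-2621779 + √2677) - 536 = -2622315 + √2677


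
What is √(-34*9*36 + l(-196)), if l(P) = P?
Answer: 2*I*√2803 ≈ 105.89*I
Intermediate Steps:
√(-34*9*36 + l(-196)) = √(-34*9*36 - 196) = √(-306*36 - 196) = √(-11016 - 196) = √(-11212) = 2*I*√2803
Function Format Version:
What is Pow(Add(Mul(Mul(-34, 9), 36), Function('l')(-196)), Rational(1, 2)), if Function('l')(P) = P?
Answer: Mul(2, I, Pow(2803, Rational(1, 2))) ≈ Mul(105.89, I)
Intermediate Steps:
Pow(Add(Mul(Mul(-34, 9), 36), Function('l')(-196)), Rational(1, 2)) = Pow(Add(Mul(Mul(-34, 9), 36), -196), Rational(1, 2)) = Pow(Add(Mul(-306, 36), -196), Rational(1, 2)) = Pow(Add(-11016, -196), Rational(1, 2)) = Pow(-11212, Rational(1, 2)) = Mul(2, I, Pow(2803, Rational(1, 2)))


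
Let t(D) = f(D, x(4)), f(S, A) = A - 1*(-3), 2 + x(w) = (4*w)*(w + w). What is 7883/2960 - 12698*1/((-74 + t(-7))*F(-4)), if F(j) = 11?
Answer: -6563373/358160 ≈ -18.325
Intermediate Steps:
x(w) = -2 + 8*w² (x(w) = -2 + (4*w)*(w + w) = -2 + (4*w)*(2*w) = -2 + 8*w²)
f(S, A) = 3 + A (f(S, A) = A + 3 = 3 + A)
t(D) = 129 (t(D) = 3 + (-2 + 8*4²) = 3 + (-2 + 8*16) = 3 + (-2 + 128) = 3 + 126 = 129)
7883/2960 - 12698*1/((-74 + t(-7))*F(-4)) = 7883/2960 - 12698*1/(11*(-74 + 129)) = 7883*(1/2960) - 12698/(55*11) = 7883/2960 - 12698/605 = -6563373/358160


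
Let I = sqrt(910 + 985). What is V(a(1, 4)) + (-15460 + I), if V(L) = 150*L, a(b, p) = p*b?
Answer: -14860 + sqrt(1895) ≈ -14816.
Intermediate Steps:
a(b, p) = b*p
I = sqrt(1895) ≈ 43.532
V(a(1, 4)) + (-15460 + I) = 150*(1*4) + (-15460 + sqrt(1895)) = 150*4 + (-15460 + sqrt(1895)) = 600 + (-15460 + sqrt(1895)) = -14860 + sqrt(1895)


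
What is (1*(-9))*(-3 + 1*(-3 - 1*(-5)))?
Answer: 9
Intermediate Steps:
(1*(-9))*(-3 + 1*(-3 - 1*(-5))) = -9*(-3 + 1*(-3 + 5)) = -9*(-3 + 1*2) = -9*(-3 + 2) = -9*(-1) = 9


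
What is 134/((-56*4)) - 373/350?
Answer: -4659/2800 ≈ -1.6639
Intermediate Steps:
134/((-56*4)) - 373/350 = 134/(-224) - 373*1/350 = 134*(-1/224) - 373/350 = -67/112 - 373/350 = -4659/2800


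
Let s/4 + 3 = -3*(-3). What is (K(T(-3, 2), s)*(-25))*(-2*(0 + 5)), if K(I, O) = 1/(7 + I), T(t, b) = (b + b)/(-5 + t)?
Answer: 500/13 ≈ 38.462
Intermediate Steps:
T(t, b) = 2*b/(-5 + t) (T(t, b) = (2*b)/(-5 + t) = 2*b/(-5 + t))
s = 24 (s = -12 + 4*(-3*(-3)) = -12 + 4*9 = -12 + 36 = 24)
(K(T(-3, 2), s)*(-25))*(-2*(0 + 5)) = (-25/(7 + 2*2/(-5 - 3)))*(-2*(0 + 5)) = (-25/(7 + 2*2/(-8)))*(-2*5) = (-25/(7 + 2*2*(-⅛)))*(-10) = (-25/(7 - ½))*(-10) = (-25/(13/2))*(-10) = ((2/13)*(-25))*(-10) = -50/13*(-10) = 500/13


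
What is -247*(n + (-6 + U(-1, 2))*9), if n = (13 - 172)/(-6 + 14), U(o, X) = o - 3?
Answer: 217113/8 ≈ 27139.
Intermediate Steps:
U(o, X) = -3 + o
n = -159/8 ≈ -19.875
-247*(n + (-6 + U(-1, 2))*9) = -247*(-159/8 + (-6 + (-3 - 1))*9) = -247*(-159/8 + (-6 - 4)*9) = -247*(-159/8 - 10*9) = -247*(-159/8 - 90) = -247*(-879/8) = 217113/8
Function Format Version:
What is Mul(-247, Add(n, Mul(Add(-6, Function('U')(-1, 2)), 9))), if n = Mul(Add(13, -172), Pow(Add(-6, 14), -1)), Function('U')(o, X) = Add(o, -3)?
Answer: Rational(217113, 8) ≈ 27139.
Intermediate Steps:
Function('U')(o, X) = Add(-3, o)
n = Rational(-159, 8) (n = Mul(-159, Pow(8, -1)) = Mul(-159, Rational(1, 8)) = Rational(-159, 8) ≈ -19.875)
Mul(-247, Add(n, Mul(Add(-6, Function('U')(-1, 2)), 9))) = Mul(-247, Add(Rational(-159, 8), Mul(Add(-6, Add(-3, -1)), 9))) = Mul(-247, Add(Rational(-159, 8), Mul(Add(-6, -4), 9))) = Mul(-247, Add(Rational(-159, 8), Mul(-10, 9))) = Mul(-247, Add(Rational(-159, 8), -90)) = Mul(-247, Rational(-879, 8)) = Rational(217113, 8)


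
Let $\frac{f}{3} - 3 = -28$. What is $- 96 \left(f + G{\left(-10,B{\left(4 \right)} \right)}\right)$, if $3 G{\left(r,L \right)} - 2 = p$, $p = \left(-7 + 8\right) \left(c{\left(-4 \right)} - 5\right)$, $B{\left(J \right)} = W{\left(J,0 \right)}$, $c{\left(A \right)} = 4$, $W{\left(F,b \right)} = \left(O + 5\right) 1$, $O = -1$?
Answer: $7168$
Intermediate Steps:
$f = -75$ ($f = 9 + 3 \left(-28\right) = 9 - 84 = -75$)
$W{\left(F,b \right)} = 4$ ($W{\left(F,b \right)} = \left(-1 + 5\right) 1 = 4 \cdot 1 = 4$)
$B{\left(J \right)} = 4$
$p = -1$ ($p = \left(-7 + 8\right) \left(4 - 5\right) = 1 \left(-1\right) = -1$)
$G{\left(r,L \right)} = \frac{1}{3}$ ($G{\left(r,L \right)} = \frac{2}{3} + \frac{1}{3} \left(-1\right) = \frac{2}{3} - \frac{1}{3} = \frac{1}{3}$)
$- 96 \left(f + G{\left(-10,B{\left(4 \right)} \right)}\right) = - 96 \left(-75 + \frac{1}{3}\right) = \left(-96\right) \left(- \frac{224}{3}\right) = 7168$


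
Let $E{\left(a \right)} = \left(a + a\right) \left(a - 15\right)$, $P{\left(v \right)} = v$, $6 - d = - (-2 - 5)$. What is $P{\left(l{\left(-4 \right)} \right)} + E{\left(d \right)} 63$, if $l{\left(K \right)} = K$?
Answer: $2012$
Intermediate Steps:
$d = -1$ ($d = 6 - - (-2 - 5) = 6 - \left(-1\right) \left(-7\right) = 6 - 7 = -1$)
$E{\left(a \right)} = 2 a \left(-15 + a\right)$
$P{\left(l{\left(-4 \right)} \right)} + E{\left(d \right)} 63 = -4 + 2 \left(-1\right) \left(-15 - 1\right) 63 = -4 + 2 \left(-1\right) \left(-16\right) 63 = -4 + 32 \cdot 63 = -4 + 2016 = 2012$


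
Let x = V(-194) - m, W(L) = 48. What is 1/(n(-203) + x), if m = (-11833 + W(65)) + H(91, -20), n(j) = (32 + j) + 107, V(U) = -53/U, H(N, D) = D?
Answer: 194/2277807 ≈ 8.5170e-5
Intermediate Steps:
n(j) = 139 + j
m = -11805 (m = (-11833 + 48) - 20 = -11785 - 20 = -11805)
x = 2290223/194 (x = -53/(-194) - 1*(-11805) = -53*(-1/194) + 11805 = 53/194 + 11805 = 2290223/194 ≈ 11805.)
1/(n(-203) + x) = 1/((139 - 203) + 2290223/194) = 1/(-64 + 2290223/194) = 1/(2277807/194) = 194/2277807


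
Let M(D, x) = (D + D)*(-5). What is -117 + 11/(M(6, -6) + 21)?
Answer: -4574/39 ≈ -117.28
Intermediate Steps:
M(D, x) = -10*D (M(D, x) = (2*D)*(-5) = -10*D)
-117 + 11/(M(6, -6) + 21) = -117 + 11/(-10*6 + 21) = -117 + 11/(-60 + 21) = -117 + 11/(-39) = -117 + 11*(-1/39) = -117 - 11/39 = -4574/39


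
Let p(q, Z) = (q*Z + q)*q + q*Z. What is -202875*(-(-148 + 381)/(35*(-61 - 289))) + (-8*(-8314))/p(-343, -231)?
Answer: -208219394491/53960074 ≈ -3858.8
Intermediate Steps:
p(q, Z) = Z*q + q*(q + Z*q) (p(q, Z) = (Z*q + q)*q + Z*q = (q + Z*q)*q + Z*q = q*(q + Z*q) + Z*q = Z*q + q*(q + Z*q))
-202875*(-(-148 + 381)/(35*(-61 - 289))) + (-8*(-8314))/p(-343, -231) = -202875*(-(-148 + 381)/(35*(-61 - 289))) + (-8*(-8314))/((-343*(-231 - 343 - 231*(-343)))) = -202875/((-(-12250)/233)) + 66512/((-343*(-231 - 343 + 79233))) = -202875/((-(-12250)/233)) + 66512/((-343*78659)) = -202875/((-35*(-350/233))) + 66512/(-26980037) = -202875/12250/233 + 66512*(-1/26980037) = -202875*233/12250 - 66512/26980037 = -378159/98 - 66512/26980037 = -208219394491/53960074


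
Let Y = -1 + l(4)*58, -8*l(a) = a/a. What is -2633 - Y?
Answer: -10499/4 ≈ -2624.8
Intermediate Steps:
l(a) = -⅛ (l(a) = -a/(8*a) = -⅛*1 = -⅛)
Y = -33/4 (Y = -1 - ⅛*58 = -1 - 29/4 = -33/4 ≈ -8.2500)
-2633 - Y = -2633 - 1*(-33/4) = -2633 + 33/4 = -10499/4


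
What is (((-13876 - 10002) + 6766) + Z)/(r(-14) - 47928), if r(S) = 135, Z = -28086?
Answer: 15066/15931 ≈ 0.94570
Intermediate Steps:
(((-13876 - 10002) + 6766) + Z)/(r(-14) - 47928) = (((-13876 - 10002) + 6766) - 28086)/(135 - 47928) = ((-23878 + 6766) - 28086)/(-47793) = (-17112 - 28086)*(-1/47793) = -45198*(-1/47793) = 15066/15931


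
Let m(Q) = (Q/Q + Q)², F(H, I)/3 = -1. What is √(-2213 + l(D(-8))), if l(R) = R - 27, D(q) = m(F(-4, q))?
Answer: 2*I*√559 ≈ 47.286*I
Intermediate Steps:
F(H, I) = -3 (F(H, I) = 3*(-1) = -3)
m(Q) = (1 + Q)²
D(q) = 4 (D(q) = (1 - 3)² = (-2)² = 4)
l(R) = -27 + R
√(-2213 + l(D(-8))) = √(-2213 + (-27 + 4)) = √(-2213 - 23) = √(-2236) = 2*I*√559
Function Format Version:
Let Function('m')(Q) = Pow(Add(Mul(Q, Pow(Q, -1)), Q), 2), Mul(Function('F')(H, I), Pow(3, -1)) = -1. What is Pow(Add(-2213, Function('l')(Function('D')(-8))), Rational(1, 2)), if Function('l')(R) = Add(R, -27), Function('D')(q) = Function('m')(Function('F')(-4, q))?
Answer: Mul(2, I, Pow(559, Rational(1, 2))) ≈ Mul(47.286, I)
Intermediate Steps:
Function('F')(H, I) = -3 (Function('F')(H, I) = Mul(3, -1) = -3)
Function('m')(Q) = Pow(Add(1, Q), 2)
Function('D')(q) = 4 (Function('D')(q) = Pow(Add(1, -3), 2) = Pow(-2, 2) = 4)
Function('l')(R) = Add(-27, R)
Pow(Add(-2213, Function('l')(Function('D')(-8))), Rational(1, 2)) = Pow(Add(-2213, Add(-27, 4)), Rational(1, 2)) = Pow(Add(-2213, -23), Rational(1, 2)) = Pow(-2236, Rational(1, 2)) = Mul(2, I, Pow(559, Rational(1, 2)))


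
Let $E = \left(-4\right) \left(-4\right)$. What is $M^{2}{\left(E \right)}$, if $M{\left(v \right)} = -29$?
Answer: $841$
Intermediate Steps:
$E = 16$
$M^{2}{\left(E \right)} = \left(-29\right)^{2} = 841$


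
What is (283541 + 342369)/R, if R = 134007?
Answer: 625910/134007 ≈ 4.6707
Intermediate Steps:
(283541 + 342369)/R = (283541 + 342369)/134007 = 625910*(1/134007) = 625910/134007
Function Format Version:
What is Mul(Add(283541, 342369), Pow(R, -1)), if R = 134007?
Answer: Rational(625910, 134007) ≈ 4.6707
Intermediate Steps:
Mul(Add(283541, 342369), Pow(R, -1)) = Mul(Add(283541, 342369), Pow(134007, -1)) = Mul(625910, Rational(1, 134007)) = Rational(625910, 134007)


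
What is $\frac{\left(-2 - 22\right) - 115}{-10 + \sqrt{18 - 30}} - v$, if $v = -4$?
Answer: $\frac{919}{56} + \frac{139 i \sqrt{3}}{56} \approx 16.411 + 4.2992 i$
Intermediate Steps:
$\frac{\left(-2 - 22\right) - 115}{-10 + \sqrt{18 - 30}} - v = \frac{\left(-2 - 22\right) - 115}{-10 + \sqrt{18 - 30}} - -4 = \frac{\left(-2 - 22\right) - 115}{-10 + \sqrt{-12}} + 4 = \frac{-24 - 115}{-10 + 2 i \sqrt{3}} + 4 = - \frac{139}{-10 + 2 i \sqrt{3}} + 4 = 4 - \frac{139}{-10 + 2 i \sqrt{3}}$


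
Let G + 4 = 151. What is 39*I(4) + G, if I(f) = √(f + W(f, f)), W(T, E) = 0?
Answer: 225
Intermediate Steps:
G = 147 (G = -4 + 151 = 147)
I(f) = √f (I(f) = √(f + 0) = √f)
39*I(4) + G = 39*√4 + 147 = 39*2 + 147 = 78 + 147 = 225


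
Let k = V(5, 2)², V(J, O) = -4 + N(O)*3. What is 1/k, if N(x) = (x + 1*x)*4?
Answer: 1/1936 ≈ 0.00051653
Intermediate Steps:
N(x) = 8*x (N(x) = (x + x)*4 = (2*x)*4 = 8*x)
V(J, O) = -4 + 24*O (V(J, O) = -4 + (8*O)*3 = -4 + 24*O)
k = 1936 (k = (-4 + 24*2)² = (-4 + 48)² = 44² = 1936)
1/k = 1/1936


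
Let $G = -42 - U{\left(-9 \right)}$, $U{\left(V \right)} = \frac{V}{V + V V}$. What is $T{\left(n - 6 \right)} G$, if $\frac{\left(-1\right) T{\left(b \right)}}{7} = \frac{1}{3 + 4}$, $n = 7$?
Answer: $\frac{335}{8} \approx 41.875$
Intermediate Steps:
$U{\left(V \right)} = \frac{V}{V + V^{2}}$
$T{\left(b \right)} = -1$ ($T{\left(b \right)} = - \frac{7}{3 + 4} = - \frac{7}{7} = \left(-7\right) \frac{1}{7} = -1$)
$G = - \frac{335}{8}$ ($G = -42 - \frac{1}{1 - 9} = -42 - \frac{1}{-8} = -42 - - \frac{1}{8} = -42 + \frac{1}{8} = - \frac{335}{8} \approx -41.875$)
$T{\left(n - 6 \right)} G = \left(-1\right) \left(- \frac{335}{8}\right) = \frac{335}{8}$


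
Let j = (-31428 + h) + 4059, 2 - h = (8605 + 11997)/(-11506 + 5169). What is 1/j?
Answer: -6337/173404077 ≈ -3.6545e-5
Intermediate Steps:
h = 33276/6337 (h = 2 - (8605 + 11997)/(-11506 + 5169) = 2 - 20602/(-6337) = 2 - 20602*(-1)/6337 = 2 - 1*(-20602/6337) = 2 + 20602/6337 = 33276/6337 ≈ 5.2511)
j = -173404077/6337 (j = (-31428 + 33276/6337) + 4059 = -199125960/6337 + 4059 = -173404077/6337 ≈ -27364.)
1/j = 1/(-173404077/6337) = -6337/173404077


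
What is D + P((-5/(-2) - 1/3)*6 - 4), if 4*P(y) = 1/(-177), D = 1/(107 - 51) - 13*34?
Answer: -4380941/9912 ≈ -441.98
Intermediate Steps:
D = -24751/56 (D = 1/56 - 442 = -24751/56 ≈ -441.98)
P(y) = -1/708 (P(y) = (1/4)/(-177) = (1/4)*(-1/177) = -1/708)
D + P((-5/(-2) - 1/3)*6 - 4) = -24751/56 - 1/708 = -4380941/9912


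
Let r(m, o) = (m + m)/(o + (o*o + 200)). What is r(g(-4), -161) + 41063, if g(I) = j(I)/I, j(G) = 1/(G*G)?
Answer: 34111855359/830720 ≈ 41063.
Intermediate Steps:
j(G) = G⁻² (j(G) = 1/(G²) = G⁻²)
g(I) = I⁻³ (g(I) = 1/(I²*I) = I⁻³)
r(m, o) = 2*m/(200 + o + o²) (r(m, o) = (2*m)/(o + (o² + 200)) = (2*m)/(o + (200 + o²)) = (2*m)/(200 + o + o²) = 2*m/(200 + o + o²))
r(g(-4), -161) + 41063 = 2/((-4)³*(200 - 161 + (-161)²)) + 41063 = 2*(-1/64)/(200 - 161 + 25921) + 41063 = 2*(-1/64)/25960 + 41063 = 2*(-1/64)*(1/25960) + 41063 = -1/830720 + 41063 = 34111855359/830720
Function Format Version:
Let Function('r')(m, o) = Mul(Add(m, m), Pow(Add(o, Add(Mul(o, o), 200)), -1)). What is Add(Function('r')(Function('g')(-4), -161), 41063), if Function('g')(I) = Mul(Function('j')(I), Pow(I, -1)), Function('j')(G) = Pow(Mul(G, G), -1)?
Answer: Rational(34111855359, 830720) ≈ 41063.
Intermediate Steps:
Function('j')(G) = Pow(G, -2) (Function('j')(G) = Pow(Pow(G, 2), -1) = Pow(G, -2))
Function('g')(I) = Pow(I, -3) (Function('g')(I) = Mul(Pow(I, -2), Pow(I, -1)) = Pow(I, -3))
Function('r')(m, o) = Mul(2, m, Pow(Add(200, o, Pow(o, 2)), -1)) (Function('r')(m, o) = Mul(Mul(2, m), Pow(Add(o, Add(Pow(o, 2), 200)), -1)) = Mul(Mul(2, m), Pow(Add(o, Add(200, Pow(o, 2))), -1)) = Mul(Mul(2, m), Pow(Add(200, o, Pow(o, 2)), -1)) = Mul(2, m, Pow(Add(200, o, Pow(o, 2)), -1)))
Add(Function('r')(Function('g')(-4), -161), 41063) = Add(Mul(2, Pow(-4, -3), Pow(Add(200, -161, Pow(-161, 2)), -1)), 41063) = Add(Mul(2, Rational(-1, 64), Pow(Add(200, -161, 25921), -1)), 41063) = Add(Mul(2, Rational(-1, 64), Pow(25960, -1)), 41063) = Add(Mul(2, Rational(-1, 64), Rational(1, 25960)), 41063) = Add(Rational(-1, 830720), 41063) = Rational(34111855359, 830720)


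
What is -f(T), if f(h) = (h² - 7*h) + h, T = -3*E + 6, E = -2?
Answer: -72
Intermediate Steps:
T = 12 (T = -3*(-2) + 6 = 6 + 6 = 12)
f(h) = h² - 6*h
-f(T) = -12*(-6 + 12) = -12*6 = -1*72 = -72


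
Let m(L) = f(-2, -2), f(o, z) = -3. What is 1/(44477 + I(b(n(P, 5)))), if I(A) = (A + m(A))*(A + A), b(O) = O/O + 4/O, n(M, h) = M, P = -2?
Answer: 1/44485 ≈ 2.2479e-5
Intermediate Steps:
m(L) = -3
b(O) = 1 + 4/O
I(A) = 2*A*(-3 + A) (I(A) = (A - 3)*(A + A) = (-3 + A)*(2*A) = 2*A*(-3 + A))
1/(44477 + I(b(n(P, 5)))) = 1/(44477 + 2*((4 - 2)/(-2))*(-3 + (4 - 2)/(-2))) = 1/(44477 + 2*(-½*2)*(-3 - ½*2)) = 1/(44477 + 2*(-1)*(-3 - 1)) = 1/(44477 + 2*(-1)*(-4)) = 1/(44477 + 8) = 1/44485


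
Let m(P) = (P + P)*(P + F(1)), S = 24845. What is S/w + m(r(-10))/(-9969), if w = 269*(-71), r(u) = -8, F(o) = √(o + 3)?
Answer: -83171103/63465977 ≈ -1.3105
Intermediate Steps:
F(o) = √(3 + o)
m(P) = 2*P*(2 + P) (m(P) = (P + P)*(P + √(3 + 1)) = (2*P)*(P + √4) = (2*P)*(P + 2) = (2*P)*(2 + P) = 2*P*(2 + P))
w = -19099
S/w + m(r(-10))/(-9969) = 24845/(-19099) + (2*(-8)*(2 - 8))/(-9969) = 24845*(-1/19099) + (2*(-8)*(-6))*(-1/9969) = -24845/19099 + 96*(-1/9969) = -24845/19099 - 32/3323 = -83171103/63465977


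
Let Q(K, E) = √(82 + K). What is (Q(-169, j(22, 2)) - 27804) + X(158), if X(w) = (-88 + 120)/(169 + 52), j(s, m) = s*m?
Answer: -6144652/221 + I*√87 ≈ -27804.0 + 9.3274*I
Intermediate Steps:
j(s, m) = m*s
X(w) = 32/221
(Q(-169, j(22, 2)) - 27804) + X(158) = (√(82 - 169) - 27804) + 32/221 = (√(-87) - 27804) + 32/221 = (I*√87 - 27804) + 32/221 = (-27804 + I*√87) + 32/221 = -6144652/221 + I*√87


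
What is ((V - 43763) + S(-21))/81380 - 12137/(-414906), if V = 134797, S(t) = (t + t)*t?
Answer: 9781052239/8441262570 ≈ 1.1587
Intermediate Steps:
S(t) = 2*t² (S(t) = (2*t)*t = 2*t²)
((V - 43763) + S(-21))/81380 - 12137/(-414906) = ((134797 - 43763) + 2*(-21)²)/81380 - 12137/(-414906) = (91034 + 2*441)*(1/81380) - 12137*(-1/414906) = (91034 + 882)*(1/81380) + 12137/414906 = 91916*(1/81380) + 12137/414906 = 22979/20345 + 12137/414906 = 9781052239/8441262570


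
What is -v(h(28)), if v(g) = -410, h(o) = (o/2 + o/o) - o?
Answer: 410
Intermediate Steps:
h(o) = 1 - o/2 (h(o) = (o*(½) + 1) - o = (o/2 + 1) - o = (1 + o/2) - o = 1 - o/2)
-v(h(28)) = -1*(-410) = 410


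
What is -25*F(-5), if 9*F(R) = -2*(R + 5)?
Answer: 0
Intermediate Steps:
F(R) = -10/9 - 2*R/9 (F(R) = (-2*(R + 5))/9 = (-2*(5 + R))/9 = (-10 - 2*R)/9 = -10/9 - 2*R/9)
-25*F(-5) = -25*(-10/9 - 2/9*(-5)) = -25*(-10/9 + 10/9) = -25*0 = 0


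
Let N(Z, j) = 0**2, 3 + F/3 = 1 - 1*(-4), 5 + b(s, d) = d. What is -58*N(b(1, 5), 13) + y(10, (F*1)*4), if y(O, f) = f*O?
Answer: 240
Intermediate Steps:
b(s, d) = -5 + d
F = 6 (F = -9 + 3*(1 - 1*(-4)) = -9 + 3*(1 + 4) = -9 + 3*5 = -9 + 15 = 6)
N(Z, j) = 0
y(O, f) = O*f
-58*N(b(1, 5), 13) + y(10, (F*1)*4) = -58*0 + 10*((6*1)*4) = 0 + 10*(6*4) = 0 + 10*24 = 0 + 240 = 240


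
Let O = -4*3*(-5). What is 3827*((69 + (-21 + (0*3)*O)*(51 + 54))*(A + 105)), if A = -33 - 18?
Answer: -441421488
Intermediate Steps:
O = 60 (O = -12*(-5) = 60)
A = -51
3827*((69 + (-21 + (0*3)*O)*(51 + 54))*(A + 105)) = 3827*((69 + (-21 + (0*3)*60)*(51 + 54))*(-51 + 105)) = 3827*((69 + (-21 + 0*60)*105)*54) = 3827*((69 + (-21 + 0)*105)*54) = 3827*((69 - 21*105)*54) = 3827*((69 - 2205)*54) = 3827*(-2136*54) = 3827*(-115344) = -441421488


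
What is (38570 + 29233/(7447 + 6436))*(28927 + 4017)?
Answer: 17641398112592/13883 ≈ 1.2707e+9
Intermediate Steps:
(38570 + 29233/(7447 + 6436))*(28927 + 4017) = (38570 + 29233/13883)*32944 = (535496543/13883)*32944 = 17641398112592/13883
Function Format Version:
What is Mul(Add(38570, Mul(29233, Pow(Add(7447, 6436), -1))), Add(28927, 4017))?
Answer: Rational(17641398112592, 13883) ≈ 1.2707e+9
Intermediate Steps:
Mul(Add(38570, Mul(29233, Pow(Add(7447, 6436), -1))), Add(28927, 4017)) = Mul(Add(38570, Mul(29233, Pow(13883, -1))), 32944) = Mul(Add(38570, Mul(29233, Rational(1, 13883))), 32944) = Mul(Add(38570, Rational(29233, 13883)), 32944) = Mul(Rational(535496543, 13883), 32944) = Rational(17641398112592, 13883)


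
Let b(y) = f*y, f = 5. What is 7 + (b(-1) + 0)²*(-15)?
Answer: -368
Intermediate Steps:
b(y) = 5*y
7 + (b(-1) + 0)²*(-15) = 7 + (5*(-1) + 0)²*(-15) = 7 + (-5 + 0)²*(-15) = 7 + (-5)²*(-15) = 7 + 25*(-15) = 7 - 375 = -368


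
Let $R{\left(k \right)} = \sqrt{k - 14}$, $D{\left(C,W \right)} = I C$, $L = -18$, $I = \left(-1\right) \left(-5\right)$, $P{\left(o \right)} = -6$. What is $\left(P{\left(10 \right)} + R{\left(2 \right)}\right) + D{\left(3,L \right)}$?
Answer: $9 + 2 i \sqrt{3} \approx 9.0 + 3.4641 i$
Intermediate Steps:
$I = 5$
$D{\left(C,W \right)} = 5 C$
$R{\left(k \right)} = \sqrt{-14 + k}$
$\left(P{\left(10 \right)} + R{\left(2 \right)}\right) + D{\left(3,L \right)} = \left(-6 + \sqrt{-14 + 2}\right) + 5 \cdot 3 = \left(-6 + \sqrt{-12}\right) + 15 = \left(-6 + 2 i \sqrt{3}\right) + 15 = 9 + 2 i \sqrt{3}$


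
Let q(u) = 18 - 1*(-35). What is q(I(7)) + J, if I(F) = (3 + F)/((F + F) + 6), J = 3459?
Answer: 3512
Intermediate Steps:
I(F) = (3 + F)/(6 + 2*F) (I(F) = (3 + F)/(2*F + 6) = (3 + F)/(6 + 2*F))
q(u) = 53 (q(u) = 18 + 35 = 53)
q(I(7)) + J = 53 + 3459 = 3512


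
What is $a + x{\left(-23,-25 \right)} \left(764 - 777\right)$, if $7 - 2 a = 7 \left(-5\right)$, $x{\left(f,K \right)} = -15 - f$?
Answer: $-83$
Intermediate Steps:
$a = 21$ ($a = \frac{7}{2} - \frac{7 \left(-5\right)}{2} = \frac{7}{2} - - \frac{35}{2} = \frac{7}{2} + \frac{35}{2} = 21$)
$a + x{\left(-23,-25 \right)} \left(764 - 777\right) = 21 + \left(-15 - -23\right) \left(764 - 777\right) = 21 + \left(-15 + 23\right) \left(764 - 777\right) = 21 + 8 \left(-13\right) = 21 - 104 = -83$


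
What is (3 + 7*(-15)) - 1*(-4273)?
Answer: 4171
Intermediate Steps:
(3 + 7*(-15)) - 1*(-4273) = (3 - 105) + 4273 = -102 + 4273 = 4171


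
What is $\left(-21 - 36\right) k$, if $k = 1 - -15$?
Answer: $-912$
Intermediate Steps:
$k = 16$ ($k = 1 + 15 = 16$)
$\left(-21 - 36\right) k = \left(-21 - 36\right) 16 = \left(-57\right) 16 = -912$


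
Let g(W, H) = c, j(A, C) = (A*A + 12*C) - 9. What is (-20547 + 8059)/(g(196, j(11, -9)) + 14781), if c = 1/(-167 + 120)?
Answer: -293468/347353 ≈ -0.84487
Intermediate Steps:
c = -1/47 (c = 1/(-47) = -1/47 ≈ -0.021277)
j(A, C) = -9 + A**2 + 12*C (j(A, C) = (A**2 + 12*C) - 9 = -9 + A**2 + 12*C)
g(W, H) = -1/47
(-20547 + 8059)/(g(196, j(11, -9)) + 14781) = (-20547 + 8059)/(-1/47 + 14781) = -12488/694706/47 = -12488*47/694706 = -293468/347353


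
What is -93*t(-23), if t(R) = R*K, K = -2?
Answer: -4278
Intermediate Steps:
t(R) = -2*R (t(R) = R*(-2) = -2*R)
-93*t(-23) = -(-186)*(-23) = -93*46 = -4278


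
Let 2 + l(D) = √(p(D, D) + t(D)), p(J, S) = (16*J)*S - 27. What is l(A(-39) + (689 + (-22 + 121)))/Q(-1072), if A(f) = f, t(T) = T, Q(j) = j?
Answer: 1/536 - √8976738/1072 ≈ -2.7930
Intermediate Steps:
p(J, S) = -27 + 16*J*S (p(J, S) = 16*J*S - 27 = -27 + 16*J*S)
l(D) = -2 + √(-27 + D + 16*D²) (l(D) = -2 + √((-27 + 16*D*D) + D) = -2 + √((-27 + 16*D²) + D) = -2 + √(-27 + D + 16*D²))
l(A(-39) + (689 + (-22 + 121)))/Q(-1072) = (-2 + √(-27 + (-39 + (689 + (-22 + 121))) + 16*(-39 + (689 + (-22 + 121)))²))/(-1072) = (-2 + √(-27 + (-39 + (689 + 99)) + 16*(-39 + (689 + 99))²))*(-1/1072) = (-2 + √(-27 + (-39 + 788) + 16*(-39 + 788)²))*(-1/1072) = (-2 + √(-27 + 749 + 16*749²))*(-1/1072) = (-2 + √(-27 + 749 + 16*561001))*(-1/1072) = (-2 + √(-27 + 749 + 8976016))*(-1/1072) = (-2 + √8976738)*(-1/1072) = 1/536 - √8976738/1072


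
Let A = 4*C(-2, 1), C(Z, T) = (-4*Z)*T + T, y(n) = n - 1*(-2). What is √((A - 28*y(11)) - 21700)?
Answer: 2*I*√5507 ≈ 148.42*I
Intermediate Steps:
y(n) = 2 + n (y(n) = n + 2 = 2 + n)
C(Z, T) = T - 4*T*Z (C(Z, T) = -4*T*Z + T = T - 4*T*Z)
A = 36 (A = 4*(1*(1 - 4*(-2))) = 4*(1*(1 + 8)) = 4*(1*9) = 4*9 = 36)
√((A - 28*y(11)) - 21700) = √((36 - 28*(2 + 11)) - 21700) = √((36 - 28*13) - 21700) = √((36 - 364) - 21700) = √(-328 - 21700) = √(-22028) = 2*I*√5507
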